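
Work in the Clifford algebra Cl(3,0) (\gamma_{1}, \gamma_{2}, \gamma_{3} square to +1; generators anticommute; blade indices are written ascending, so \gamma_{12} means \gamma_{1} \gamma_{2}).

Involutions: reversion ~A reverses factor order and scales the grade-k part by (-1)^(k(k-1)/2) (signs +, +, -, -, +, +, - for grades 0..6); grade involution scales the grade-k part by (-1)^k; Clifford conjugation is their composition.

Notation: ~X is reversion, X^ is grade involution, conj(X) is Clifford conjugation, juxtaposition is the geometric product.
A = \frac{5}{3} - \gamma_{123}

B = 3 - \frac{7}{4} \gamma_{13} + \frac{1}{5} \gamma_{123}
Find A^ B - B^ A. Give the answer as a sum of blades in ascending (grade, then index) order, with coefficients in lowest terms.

first term: \frac{24}{5} - \frac{7}{4} \gamma_{2} - \frac{35}{12} \gamma_{13} + \frac{10}{3} \gamma_{123}
second term: \frac{24}{5} + \frac{7}{4} \gamma_{2} - \frac{35}{12} \gamma_{13} - \frac{10}{3} \gamma_{123}
Answer: -\frac{7}{2} \gamma_{2} + \frac{20}{3} \gamma_{123}


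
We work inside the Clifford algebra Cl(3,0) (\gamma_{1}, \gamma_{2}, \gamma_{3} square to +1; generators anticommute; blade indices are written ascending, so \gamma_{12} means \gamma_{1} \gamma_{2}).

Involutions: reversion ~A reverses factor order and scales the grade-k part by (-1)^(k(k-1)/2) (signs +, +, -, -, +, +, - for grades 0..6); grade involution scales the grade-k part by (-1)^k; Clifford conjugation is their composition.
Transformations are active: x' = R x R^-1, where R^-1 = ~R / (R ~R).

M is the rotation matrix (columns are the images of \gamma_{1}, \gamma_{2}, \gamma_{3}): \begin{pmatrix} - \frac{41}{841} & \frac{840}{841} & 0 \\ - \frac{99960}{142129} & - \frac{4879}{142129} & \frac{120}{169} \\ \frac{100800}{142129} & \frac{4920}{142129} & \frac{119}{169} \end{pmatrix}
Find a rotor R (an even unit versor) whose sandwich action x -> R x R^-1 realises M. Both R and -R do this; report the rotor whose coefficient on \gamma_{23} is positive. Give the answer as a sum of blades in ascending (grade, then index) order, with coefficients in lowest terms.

Method: write R = a + b12*\gamma_{12} + b13*\gamma_{13} + b23*\gamma_{23} with a^2 + b12^2 + b13^2 + b23^2 = 1 (so R^-1 = ~R). Expanding the columns R e_j ~R gives tr M = 4a^2 - 1 and, from the antisymmetric part, M21 - M12 = -4a*b12, M13 - M31 = 4a*b13, M32 - M23 = -4a*b23.
Here tr M = \frac{88271}{142129}, so a^2 = (1 + tr M)/4 = \frac{57600}{142129} and a = ±\frac{240}{377}. Taking a = \frac{240}{377}: M21 - M12 = -\frac{241920}{142129}, M13 - M31 = -\frac{100800}{142129}, M32 - M23 = -\frac{96000}{142129}, giving b12 = \frac{252}{377}, b13 = -\frac{105}{377}, b23 = \frac{100}{377}, i.e. R = \frac{240}{377} + \frac{252}{377} \gamma_{12} - \frac{105}{377} \gamma_{13} + \frac{100}{377} \gamma_{23}.
Its \gamma_{23} coefficient is already positive.
Answer: \frac{240}{377} + \frac{252}{377} \gamma_{12} - \frac{105}{377} \gamma_{13} + \frac{100}{377} \gamma_{23}. Sheet selection: the two-to-one cover makes ±R indistinguishable at the matrix level (trace \frac{88271}{142129}), so uniqueness comes from the required sign on \gamma_{23}.


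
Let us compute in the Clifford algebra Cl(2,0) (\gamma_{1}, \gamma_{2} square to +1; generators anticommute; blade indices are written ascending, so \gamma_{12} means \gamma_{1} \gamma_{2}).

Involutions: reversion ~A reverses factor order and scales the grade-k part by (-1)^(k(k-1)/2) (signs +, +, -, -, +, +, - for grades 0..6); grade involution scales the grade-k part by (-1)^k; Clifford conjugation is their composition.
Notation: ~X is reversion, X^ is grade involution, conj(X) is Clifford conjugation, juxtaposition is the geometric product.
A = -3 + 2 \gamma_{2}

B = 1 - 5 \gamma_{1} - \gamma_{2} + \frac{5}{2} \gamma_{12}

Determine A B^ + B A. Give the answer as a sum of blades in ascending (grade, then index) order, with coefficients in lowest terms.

first term: -1 - 20 \gamma_{1} - \gamma_{2} - \frac{35}{2} \gamma_{12}
second term: -5 + 20 \gamma_{1} + 5 \gamma_{2} - \frac{35}{2} \gamma_{12}
Answer: -6 + 4 \gamma_{2} - 35 \gamma_{12}


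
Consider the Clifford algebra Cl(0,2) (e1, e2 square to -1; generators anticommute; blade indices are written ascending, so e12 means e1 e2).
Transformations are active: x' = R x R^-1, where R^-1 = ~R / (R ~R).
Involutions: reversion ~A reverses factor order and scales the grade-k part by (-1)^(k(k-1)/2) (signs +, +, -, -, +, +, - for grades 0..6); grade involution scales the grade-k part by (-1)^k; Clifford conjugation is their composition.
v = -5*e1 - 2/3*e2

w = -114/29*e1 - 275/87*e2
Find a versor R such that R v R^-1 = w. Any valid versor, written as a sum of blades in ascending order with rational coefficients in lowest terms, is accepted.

Since q(v) = q(w) = -229/9, the sum R = v + w = -259/29*e1 - 111/29*e2 does the job whenever invertible.
Answer: -259/29*e1 - 111/29*e2


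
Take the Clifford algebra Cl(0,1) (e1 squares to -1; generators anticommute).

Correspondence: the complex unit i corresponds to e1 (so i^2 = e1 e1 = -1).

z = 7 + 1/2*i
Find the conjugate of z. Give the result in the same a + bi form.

In blades: z = 7 + 1/2*e1.
Conjugation here is Clifford conjugation: the scalar is fixed and the grade-1 and grade-2 blades all flip sign, giving 7 - 1/2*e1; translating back:
Answer: 7 - 1/2*i


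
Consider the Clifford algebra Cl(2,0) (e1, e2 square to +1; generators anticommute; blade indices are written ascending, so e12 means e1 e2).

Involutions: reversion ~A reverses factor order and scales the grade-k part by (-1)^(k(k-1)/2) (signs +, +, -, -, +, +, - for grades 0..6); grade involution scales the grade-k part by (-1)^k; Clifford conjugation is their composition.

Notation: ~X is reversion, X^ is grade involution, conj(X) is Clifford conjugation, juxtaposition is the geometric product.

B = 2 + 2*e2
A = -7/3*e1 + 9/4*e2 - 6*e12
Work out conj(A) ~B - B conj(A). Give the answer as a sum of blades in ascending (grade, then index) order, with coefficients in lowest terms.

first term: -9/2 + 50/3*e1 - 9/2*e2 + 50/3*e12
second term: -9/2 - 22/3*e1 - 9/2*e2 + 22/3*e12
Answer: 24*e1 + 28/3*e12


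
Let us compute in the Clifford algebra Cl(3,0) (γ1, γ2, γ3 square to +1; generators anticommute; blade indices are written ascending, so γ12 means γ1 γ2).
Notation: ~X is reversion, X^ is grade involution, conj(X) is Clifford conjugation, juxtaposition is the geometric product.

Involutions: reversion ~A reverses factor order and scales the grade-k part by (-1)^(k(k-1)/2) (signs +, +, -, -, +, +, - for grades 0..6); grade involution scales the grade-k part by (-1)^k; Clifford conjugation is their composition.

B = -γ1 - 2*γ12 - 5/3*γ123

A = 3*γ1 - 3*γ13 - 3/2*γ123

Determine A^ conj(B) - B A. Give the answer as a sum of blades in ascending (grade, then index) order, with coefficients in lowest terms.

first term: -1/2 - γ2 + 1/2*γ23
second term: -11/2 + 11*γ2 - 19/2*γ23
Answer: 5 - 12*γ2 + 10*γ23


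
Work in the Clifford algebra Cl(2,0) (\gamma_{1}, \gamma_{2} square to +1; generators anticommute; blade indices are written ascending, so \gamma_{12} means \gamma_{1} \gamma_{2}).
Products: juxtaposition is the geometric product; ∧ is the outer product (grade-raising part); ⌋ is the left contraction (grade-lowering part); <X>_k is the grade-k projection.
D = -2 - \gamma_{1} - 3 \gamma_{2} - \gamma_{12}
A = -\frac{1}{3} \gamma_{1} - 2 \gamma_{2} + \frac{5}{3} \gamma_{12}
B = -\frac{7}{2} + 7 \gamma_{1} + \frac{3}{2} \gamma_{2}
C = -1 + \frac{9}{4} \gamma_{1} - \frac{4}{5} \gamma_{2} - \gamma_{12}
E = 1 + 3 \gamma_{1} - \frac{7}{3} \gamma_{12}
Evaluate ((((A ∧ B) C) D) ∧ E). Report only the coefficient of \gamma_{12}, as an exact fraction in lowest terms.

step 1: \frac{7}{6} \gamma_{1} + 7 \gamma_{2} + \frac{23}{3} \gamma_{12}
step 2: \frac{563}{120} - \frac{3}{10} \gamma_{1} - \frac{305}{12} \gamma_{2} - \frac{487}{20} \gamma_{12}
step 3: \frac{2569}{60} + \frac{1045}{24} \gamma_{1} + \frac{305}{24} \gamma_{2} + \frac{2339}{120} \gamma_{12}
step 4: \frac{2569}{60} + \frac{20639}{120} \gamma_{1} + \frac{305}{24} \gamma_{2} - \frac{21337}{180} \gamma_{12}
Answer: -\frac{21337}{180}


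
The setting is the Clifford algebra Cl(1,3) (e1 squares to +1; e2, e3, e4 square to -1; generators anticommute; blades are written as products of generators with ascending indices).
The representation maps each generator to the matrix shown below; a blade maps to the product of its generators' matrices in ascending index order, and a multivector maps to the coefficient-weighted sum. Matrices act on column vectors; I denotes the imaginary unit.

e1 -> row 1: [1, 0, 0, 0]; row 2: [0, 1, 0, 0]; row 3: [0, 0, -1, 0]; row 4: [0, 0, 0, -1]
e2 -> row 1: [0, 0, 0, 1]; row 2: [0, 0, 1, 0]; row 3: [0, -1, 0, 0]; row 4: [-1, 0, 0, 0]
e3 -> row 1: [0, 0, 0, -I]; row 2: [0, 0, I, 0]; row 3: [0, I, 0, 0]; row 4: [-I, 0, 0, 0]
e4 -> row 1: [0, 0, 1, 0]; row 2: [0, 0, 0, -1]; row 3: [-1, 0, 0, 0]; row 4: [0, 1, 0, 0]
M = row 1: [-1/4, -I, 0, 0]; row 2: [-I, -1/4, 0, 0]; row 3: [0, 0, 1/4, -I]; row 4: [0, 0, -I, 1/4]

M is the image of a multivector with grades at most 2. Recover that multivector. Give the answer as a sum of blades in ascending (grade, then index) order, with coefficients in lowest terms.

Method: the blade images are trace-orthogonal — tr(rho(e_A) rho(e_B)^-1) = 4 if A = B and 0 otherwise — and rho(e_A)^-1 = (e_A)^2 * rho(e_A) with (e_A)^2 = +1 or -1, so the coefficient of e_A in the preimage is (e_A)^2 * tr(M rho(e_A))/4.
Nonzero projections over blades of grade <= 2: e1: (e1)^2 = +1, tr(M rho(e1)) = -1, coefficient -1/4; e3 e4: (e3 e4)^2 = -1, tr(M rho(e3 e4)) = -4, coefficient 1. Every other blade of grade <= 2 projects to 0.
Answer: -1/4*e1 + e3 e4


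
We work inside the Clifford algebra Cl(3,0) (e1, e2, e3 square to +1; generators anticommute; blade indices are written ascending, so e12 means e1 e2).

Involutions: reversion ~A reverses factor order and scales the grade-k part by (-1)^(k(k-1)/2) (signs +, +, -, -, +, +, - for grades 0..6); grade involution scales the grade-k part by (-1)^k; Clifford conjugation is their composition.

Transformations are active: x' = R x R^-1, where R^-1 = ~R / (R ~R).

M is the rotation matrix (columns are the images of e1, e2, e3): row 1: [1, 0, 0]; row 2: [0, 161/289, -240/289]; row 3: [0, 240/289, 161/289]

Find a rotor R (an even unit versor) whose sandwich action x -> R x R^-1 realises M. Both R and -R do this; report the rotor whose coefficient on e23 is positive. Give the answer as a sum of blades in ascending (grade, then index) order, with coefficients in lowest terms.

Method: write R = a + b12*e12 + b13*e13 + b23*e23 with a^2 + b12^2 + b13^2 + b23^2 = 1 (so R^-1 = ~R). Expanding the columns R e_j ~R gives tr M = 4a^2 - 1 and, from the antisymmetric part, M21 - M12 = -4a*b12, M13 - M31 = 4a*b13, M32 - M23 = -4a*b23.
Here tr M = 611/289, so a^2 = (1 + tr M)/4 = 225/289 and a = ±15/17. Taking a = 15/17: M21 - M12 = 0, M13 - M31 = 0, M32 - M23 = 480/289, giving b12 = 0, b13 = 0, b23 = -8/17, i.e. R = 15/17 - 8/17*e23.
Its e23 coefficient is negative, so report the other preimage -R.
Answer: -15/17 + 8/17*e23. Why the constraint matters: R and -R act identically through the sandwich — M has trace 611/289 either way — so only the sign condition on e23 picks one of the two preimages.


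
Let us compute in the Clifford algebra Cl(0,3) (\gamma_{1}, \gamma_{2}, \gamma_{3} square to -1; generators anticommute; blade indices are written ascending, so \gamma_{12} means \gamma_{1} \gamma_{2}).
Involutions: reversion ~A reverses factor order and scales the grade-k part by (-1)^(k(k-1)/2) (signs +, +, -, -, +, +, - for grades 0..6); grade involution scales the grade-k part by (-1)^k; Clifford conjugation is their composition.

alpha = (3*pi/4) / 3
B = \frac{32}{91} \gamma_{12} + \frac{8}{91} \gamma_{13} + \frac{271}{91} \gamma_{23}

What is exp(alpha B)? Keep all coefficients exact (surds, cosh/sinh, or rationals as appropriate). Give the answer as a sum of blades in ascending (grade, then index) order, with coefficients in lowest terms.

B^2 term by term: the squares give (\frac{32}{91})^2*(\gamma_{12})^2 + (\frac{8}{91})^2*(\gamma_{13})^2 + (\frac{271}{91})^2*(\gamma_{23})^2 = \frac{1024}{8281}*(-1) + \frac{64}{8281}*(-1) + \frac{73441}{8281}*(-1) = -9 (each basis 2-blade squares to minus the product of its generators' squares); cross terms between blades sharing an index anticommute and cancel. So B^2 = -9.
B^2 = -9 — a negative square means the series sums to a rotation: l = 3, alpha*l = \frac{3 \pi}{4}, so exp(alpha B) = cos(\frac{3 \pi}{4}) + (sin(\frac{3 \pi}{4})/3)*B = - \frac{\sqrt{2}}{2} + (\frac{\sqrt{2}}{6})*B.
Answer: - \frac{\sqrt{2}}{2} + \frac{16 \sqrt{2}}{273} \gamma_{12} + \frac{4 \sqrt{2}}{273} \gamma_{13} + \frac{271 \sqrt{2}}{546} \gamma_{23}


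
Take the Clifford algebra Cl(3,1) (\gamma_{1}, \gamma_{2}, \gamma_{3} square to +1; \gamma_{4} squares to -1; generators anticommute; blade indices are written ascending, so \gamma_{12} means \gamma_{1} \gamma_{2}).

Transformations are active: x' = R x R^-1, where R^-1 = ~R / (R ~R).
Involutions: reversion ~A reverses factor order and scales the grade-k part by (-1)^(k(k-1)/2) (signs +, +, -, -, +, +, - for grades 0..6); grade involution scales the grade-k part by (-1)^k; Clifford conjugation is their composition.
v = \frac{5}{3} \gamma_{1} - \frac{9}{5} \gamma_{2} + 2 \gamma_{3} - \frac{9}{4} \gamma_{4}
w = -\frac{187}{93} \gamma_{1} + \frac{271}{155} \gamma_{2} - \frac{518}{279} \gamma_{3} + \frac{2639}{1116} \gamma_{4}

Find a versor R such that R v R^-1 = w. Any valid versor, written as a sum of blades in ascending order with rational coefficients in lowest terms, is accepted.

Why this works: both vectors square to \frac{17839}{3600}, so q(v) = q(w) and R = v + w = -\frac{32}{93} \gamma_{1} - \frac{8}{155} \gamma_{2} + \frac{40}{279} \gamma_{3} + \frac{32}{279} \gamma_{4} carries v to w — its own direction survives, the complement (v - w)/2 flips.
Answer: -\frac{32}{93} \gamma_{1} - \frac{8}{155} \gamma_{2} + \frac{40}{279} \gamma_{3} + \frac{32}{279} \gamma_{4}


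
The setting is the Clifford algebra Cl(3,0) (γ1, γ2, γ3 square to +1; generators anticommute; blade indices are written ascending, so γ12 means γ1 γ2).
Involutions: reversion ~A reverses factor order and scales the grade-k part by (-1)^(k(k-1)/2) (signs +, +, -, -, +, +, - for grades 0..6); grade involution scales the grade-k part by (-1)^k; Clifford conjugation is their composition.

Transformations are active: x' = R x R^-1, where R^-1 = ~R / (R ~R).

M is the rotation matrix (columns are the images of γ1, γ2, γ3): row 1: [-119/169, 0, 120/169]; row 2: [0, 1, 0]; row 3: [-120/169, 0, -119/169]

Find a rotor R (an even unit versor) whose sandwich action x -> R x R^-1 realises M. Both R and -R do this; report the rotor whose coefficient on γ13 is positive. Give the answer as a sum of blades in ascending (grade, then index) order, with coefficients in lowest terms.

Method: write R = a + b12*γ12 + b13*γ13 + b23*γ23 with a^2 + b12^2 + b13^2 + b23^2 = 1 (so R^-1 = ~R). Expanding the columns R e_j ~R gives tr M = 4a^2 - 1 and, from the antisymmetric part, M21 - M12 = -4a*b12, M13 - M31 = 4a*b13, M32 - M23 = -4a*b23.
Here tr M = -69/169, so a^2 = (1 + tr M)/4 = 25/169 and a = ±5/13. Taking a = 5/13: M21 - M12 = 0, M13 - M31 = 240/169, M32 - M23 = 0, giving b12 = 0, b13 = 12/13, b23 = 0, i.e. R = 5/13 + 12/13*γ13.
Its γ13 coefficient is already positive.
Answer: 5/13 + 12/13*γ13. Why the constraint matters: R and -R act identically through the sandwich — M has trace -69/169 either way — so only the sign condition on γ13 picks one of the two preimages.


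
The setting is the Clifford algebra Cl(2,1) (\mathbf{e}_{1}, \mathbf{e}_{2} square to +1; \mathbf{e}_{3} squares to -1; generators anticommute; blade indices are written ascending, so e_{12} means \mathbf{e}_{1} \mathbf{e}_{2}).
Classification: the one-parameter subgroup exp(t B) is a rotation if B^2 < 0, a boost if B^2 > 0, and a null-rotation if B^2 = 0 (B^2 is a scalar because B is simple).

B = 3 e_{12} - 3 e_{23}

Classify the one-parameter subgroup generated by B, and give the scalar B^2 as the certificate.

B^2 term by term: the squares give (3)^2*(e_{12})^2 + (-3)^2*(e_{23})^2 = 9*(-1) + 9*(+1) = 0 (each basis 2-blade squares to minus the product of its generators' squares); cross terms between blades sharing an index anticommute and cancel. So B^2 = 0.
Answer: null-rotation, certificate B^2 = 0. The class reads off the invariant scalar 0 directly.


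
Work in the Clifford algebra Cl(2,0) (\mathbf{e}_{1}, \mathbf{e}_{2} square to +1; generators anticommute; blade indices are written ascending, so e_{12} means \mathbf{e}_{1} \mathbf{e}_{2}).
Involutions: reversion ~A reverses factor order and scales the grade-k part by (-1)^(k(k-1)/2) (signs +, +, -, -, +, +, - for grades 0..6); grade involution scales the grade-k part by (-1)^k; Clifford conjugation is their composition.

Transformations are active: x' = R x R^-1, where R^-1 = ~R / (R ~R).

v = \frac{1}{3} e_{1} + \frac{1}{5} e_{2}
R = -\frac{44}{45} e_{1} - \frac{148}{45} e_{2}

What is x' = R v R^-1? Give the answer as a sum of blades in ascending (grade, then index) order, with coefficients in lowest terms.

~R = -\frac{44}{45} e_{1} - \frac{148}{45} e_{2}, and R ~R = \frac{4768}{405}, so R^-1 = ~R / (\frac{4768}{405}).
R v = -\frac{664}{675} + \frac{608}{675} e_{12}
Answer: -\frac{633}{3725} e_{1} + \frac{3907}{11175} e_{2}


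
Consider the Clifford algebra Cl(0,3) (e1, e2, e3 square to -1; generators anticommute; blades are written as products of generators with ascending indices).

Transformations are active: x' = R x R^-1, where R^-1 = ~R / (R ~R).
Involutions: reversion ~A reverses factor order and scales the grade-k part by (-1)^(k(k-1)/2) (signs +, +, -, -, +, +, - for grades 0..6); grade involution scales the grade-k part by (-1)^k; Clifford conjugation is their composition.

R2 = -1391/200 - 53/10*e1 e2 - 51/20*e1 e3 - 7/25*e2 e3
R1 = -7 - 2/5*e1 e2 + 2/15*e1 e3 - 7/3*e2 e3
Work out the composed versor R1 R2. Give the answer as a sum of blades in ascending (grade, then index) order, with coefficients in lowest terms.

Distribute over the terms of R1 (each basis-blade product reordered to ascending indices, repeated generators contracted through their squares):
(-7) R2 = 9737/200 + 371/10*e1 e2 + 357/20*e1 e3 + 49/25*e2 e3
(-2/5*e1 e2) R2 = -53/25 + 1391/500*e1 e2 - 14/125*e1 e3 + 51/50*e2 e3
(2/15*e1 e3) R2 = 17/50 - 14/375*e1 e2 - 1391/1500*e1 e3 + 53/75*e2 e3
(-7/3*e2 e3) R2 = -49/75 - 119/20*e1 e2 + 371/30*e1 e3 + 9737/600*e2 e3
Summing the partial products and collecting blades:
Answer: 27751/600 + 25421/750*e1 e2 + 21883/750*e1 e3 + 3983/200*e2 e3


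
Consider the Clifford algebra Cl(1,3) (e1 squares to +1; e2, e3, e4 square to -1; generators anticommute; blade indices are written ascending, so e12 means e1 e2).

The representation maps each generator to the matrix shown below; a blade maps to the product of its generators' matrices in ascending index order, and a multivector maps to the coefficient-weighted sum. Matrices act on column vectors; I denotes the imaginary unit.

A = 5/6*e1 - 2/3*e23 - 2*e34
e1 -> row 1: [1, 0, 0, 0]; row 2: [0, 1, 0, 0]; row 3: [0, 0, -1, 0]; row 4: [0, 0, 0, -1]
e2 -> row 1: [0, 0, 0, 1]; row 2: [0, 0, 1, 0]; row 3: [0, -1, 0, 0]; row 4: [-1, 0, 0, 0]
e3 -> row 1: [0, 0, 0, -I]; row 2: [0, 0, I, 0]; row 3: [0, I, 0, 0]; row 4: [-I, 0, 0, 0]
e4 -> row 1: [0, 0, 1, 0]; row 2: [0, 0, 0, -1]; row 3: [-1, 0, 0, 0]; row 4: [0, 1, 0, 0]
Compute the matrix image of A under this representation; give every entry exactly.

Bivector images (products of the table entries): rho(e23) = rho(e2)rho(e3) = row 1: [-I, 0, 0, 0]; row 2: [0, I, 0, 0]; row 3: [0, 0, -I, 0]; row 4: [0, 0, 0, I]; rho(e34) = rho(e3)rho(e4) = row 1: [0, -I, 0, 0]; row 2: [-I, 0, 0, 0]; row 3: [0, 0, 0, -I]; row 4: [0, 0, -I, 0].
M = (5/6)*rho(e1) + (-2/3)*rho(e23) + (-2)*rho(e34), summed entrywise:
Answer: row 1: [5/6 + 2*I/3, 2*I, 0, 0]; row 2: [2*I, 5/6 - 2*I/3, 0, 0]; row 3: [0, 0, -5/6 + 2*I/3, 2*I]; row 4: [0, 0, 2*I, -5/6 - 2*I/3]


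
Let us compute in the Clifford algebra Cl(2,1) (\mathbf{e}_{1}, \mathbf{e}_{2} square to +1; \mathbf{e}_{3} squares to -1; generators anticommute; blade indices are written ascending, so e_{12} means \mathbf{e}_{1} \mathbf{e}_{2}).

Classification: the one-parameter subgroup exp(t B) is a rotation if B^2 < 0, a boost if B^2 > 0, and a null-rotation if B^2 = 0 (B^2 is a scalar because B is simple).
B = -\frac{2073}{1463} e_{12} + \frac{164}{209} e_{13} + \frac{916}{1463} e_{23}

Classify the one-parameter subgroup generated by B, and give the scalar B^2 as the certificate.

B^2 term by term: the squares give (-\frac{2073}{1463})^2*(e_{12})^2 + (\frac{164}{209})^2*(e_{13})^2 + (\frac{916}{1463})^2*(e_{23})^2 = \frac{4297329}{2140369}*(-1) + \frac{26896}{43681}*(+1) + \frac{839056}{2140369}*(+1) = -1 (each basis 2-blade squares to minus the product of its generators' squares); cross terms between blades sharing an index anticommute and cancel. So B^2 = -1.
Answer: rotation, certificate B^2 = -1. The class reads off the invariant scalar -1 directly.


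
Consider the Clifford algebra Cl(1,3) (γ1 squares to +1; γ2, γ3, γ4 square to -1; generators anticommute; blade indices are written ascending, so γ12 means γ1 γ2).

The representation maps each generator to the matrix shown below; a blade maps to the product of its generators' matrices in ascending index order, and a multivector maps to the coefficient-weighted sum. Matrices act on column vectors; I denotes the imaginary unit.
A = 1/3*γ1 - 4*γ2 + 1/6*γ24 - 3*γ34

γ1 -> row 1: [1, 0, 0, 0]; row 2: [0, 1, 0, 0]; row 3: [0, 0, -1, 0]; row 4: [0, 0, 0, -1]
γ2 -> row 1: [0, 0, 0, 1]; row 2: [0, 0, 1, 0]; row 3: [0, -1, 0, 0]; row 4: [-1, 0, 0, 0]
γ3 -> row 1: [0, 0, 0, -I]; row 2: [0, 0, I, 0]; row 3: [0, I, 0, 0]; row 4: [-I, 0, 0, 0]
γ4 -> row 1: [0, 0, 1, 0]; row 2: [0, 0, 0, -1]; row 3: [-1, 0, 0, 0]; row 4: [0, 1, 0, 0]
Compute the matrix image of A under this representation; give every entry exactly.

Bivector images (products of the table entries): rho(γ24) = rho(γ2)rho(γ4) = row 1: [0, 1, 0, 0]; row 2: [-1, 0, 0, 0]; row 3: [0, 0, 0, 1]; row 4: [0, 0, -1, 0]; rho(γ34) = rho(γ3)rho(γ4) = row 1: [0, -I, 0, 0]; row 2: [-I, 0, 0, 0]; row 3: [0, 0, 0, -I]; row 4: [0, 0, -I, 0].
M = (1/3)*rho(γ1) + (-4)*rho(γ2) + (1/6)*rho(γ24) + (-3)*rho(γ34), summed entrywise:
Answer: row 1: [1/3, 1/6 + 3*I, 0, -4]; row 2: [-1/6 + 3*I, 1/3, -4, 0]; row 3: [0, 4, -1/3, 1/6 + 3*I]; row 4: [4, 0, -1/6 + 3*I, -1/3]


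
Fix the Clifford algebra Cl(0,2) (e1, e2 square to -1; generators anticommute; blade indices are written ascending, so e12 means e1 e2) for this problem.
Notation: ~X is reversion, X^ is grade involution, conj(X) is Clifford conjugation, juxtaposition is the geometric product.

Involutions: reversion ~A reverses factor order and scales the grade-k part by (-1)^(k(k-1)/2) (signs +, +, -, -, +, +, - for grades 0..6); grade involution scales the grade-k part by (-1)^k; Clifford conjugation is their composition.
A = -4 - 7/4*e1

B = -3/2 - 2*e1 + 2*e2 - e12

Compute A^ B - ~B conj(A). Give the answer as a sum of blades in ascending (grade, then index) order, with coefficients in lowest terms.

first term: 19/2 + 43/8*e1 - 25/4*e2 + 15/2*e12
second term: 19/2 + 43/8*e1 - 25/4*e2 - 15/2*e12
Answer: 15*e12


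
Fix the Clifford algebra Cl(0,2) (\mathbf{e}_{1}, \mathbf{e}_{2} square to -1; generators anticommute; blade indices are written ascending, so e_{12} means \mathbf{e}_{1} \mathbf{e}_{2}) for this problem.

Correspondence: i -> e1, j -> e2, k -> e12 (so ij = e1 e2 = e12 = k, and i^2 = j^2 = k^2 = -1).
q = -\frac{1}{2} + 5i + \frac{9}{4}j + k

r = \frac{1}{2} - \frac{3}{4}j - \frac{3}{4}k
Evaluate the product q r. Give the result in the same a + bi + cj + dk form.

In blades: q = -\frac{1}{2} + 5 e_{1} + \frac{9}{4} e_{2} + e_{12}, r = \frac{1}{2} - \frac{3}{4} e_{2} - \frac{3}{4} e_{12}.
Distribute q over r term by term (generator squares from the signature, products reordered to ascending indices): (-\frac{1}{2})*r = -\frac{1}{4} + \frac{3}{8} e_{2} + \frac{3}{8} e_{12}; (5 e_{1})*r = \frac{5}{2} e_{1} + \frac{15}{4} e_{2} - \frac{15}{4} e_{12}; (\frac{9}{4} e_{2})*r = \frac{27}{16} - \frac{27}{16} e_{1} + \frac{9}{8} e_{2}; (e_{12})*r = \frac{3}{4} + \frac{3}{4} e_{1} + \frac{1}{2} e_{12}.
Sum: \frac{35}{16} + \frac{25}{16} e_{1} + \frac{21}{4} e_{2} - \frac{23}{8} e_{12}; translating back through the correspondence:
Answer: \frac{35}{16} + \frac{25}{16}i + \frac{21}{4}j - \frac{23}{8}k


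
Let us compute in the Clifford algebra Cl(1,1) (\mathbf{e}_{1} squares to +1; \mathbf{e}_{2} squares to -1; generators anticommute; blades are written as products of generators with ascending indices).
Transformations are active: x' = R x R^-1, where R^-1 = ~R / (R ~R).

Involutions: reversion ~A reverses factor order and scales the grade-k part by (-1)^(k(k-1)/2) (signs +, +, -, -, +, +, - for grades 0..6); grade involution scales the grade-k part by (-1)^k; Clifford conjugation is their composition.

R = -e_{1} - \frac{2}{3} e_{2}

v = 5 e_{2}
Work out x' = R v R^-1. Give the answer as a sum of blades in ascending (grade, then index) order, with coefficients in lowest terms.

~R = -e_{1} - \frac{2}{3} e_{2}, and R ~R = \frac{5}{9}, so R^-1 = ~R / (\frac{5}{9}).
R v = \frac{10}{3} - 5 e_{1} e_{2}
Answer: -12 e_{1} - 13 e_{2}


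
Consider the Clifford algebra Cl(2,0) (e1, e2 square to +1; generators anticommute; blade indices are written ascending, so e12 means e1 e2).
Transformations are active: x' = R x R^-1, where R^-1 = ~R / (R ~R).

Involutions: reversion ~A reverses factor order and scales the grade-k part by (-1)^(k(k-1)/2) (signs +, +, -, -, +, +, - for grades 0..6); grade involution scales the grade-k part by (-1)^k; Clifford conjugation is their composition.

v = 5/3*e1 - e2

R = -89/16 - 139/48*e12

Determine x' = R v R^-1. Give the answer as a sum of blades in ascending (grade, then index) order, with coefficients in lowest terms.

~R = -89/16 + 139/48*e12, and R ~R = 45305/1152, so R^-1 = ~R / (45305/1152).
R v = -51/8*e1 + 187/18*e2
Answer: 1093/7995*e1 - 5167/2665*e2


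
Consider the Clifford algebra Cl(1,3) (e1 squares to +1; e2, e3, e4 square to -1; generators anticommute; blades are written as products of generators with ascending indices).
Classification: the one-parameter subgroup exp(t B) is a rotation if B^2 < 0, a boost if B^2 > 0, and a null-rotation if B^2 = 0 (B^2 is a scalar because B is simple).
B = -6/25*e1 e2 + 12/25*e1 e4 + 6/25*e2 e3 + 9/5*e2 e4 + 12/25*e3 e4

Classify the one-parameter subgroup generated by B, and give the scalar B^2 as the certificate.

B^2 term by term: the squares give (-6/25)^2*(e1 e2)^2 + (12/25)^2*(e1 e4)^2 + (6/25)^2*(e2 e3)^2 + (9/5)^2*(e2 e4)^2 + (12/25)^2*(e3 e4)^2 = 36/625*(+1) + 144/625*(+1) + 36/625*(-1) + 81/25*(-1) + 144/625*(-1) = -81/25 (each basis 2-blade squares to minus the product of its generators' squares); cross terms between blades sharing an index anticommute and cancel; the commuting (index-disjoint) pairs give grade-4 terms 2*c*c'*(blade product), which cancel blade by blade — e1 e2 e3 e4: -144/625 + 144/625 = 0 — confirming B is simple. So B^2 = -81/25.
Answer: rotation, certificate B^2 = -81/25. B^2 = -81/25 is basis-independent, so its sign is the whole story.


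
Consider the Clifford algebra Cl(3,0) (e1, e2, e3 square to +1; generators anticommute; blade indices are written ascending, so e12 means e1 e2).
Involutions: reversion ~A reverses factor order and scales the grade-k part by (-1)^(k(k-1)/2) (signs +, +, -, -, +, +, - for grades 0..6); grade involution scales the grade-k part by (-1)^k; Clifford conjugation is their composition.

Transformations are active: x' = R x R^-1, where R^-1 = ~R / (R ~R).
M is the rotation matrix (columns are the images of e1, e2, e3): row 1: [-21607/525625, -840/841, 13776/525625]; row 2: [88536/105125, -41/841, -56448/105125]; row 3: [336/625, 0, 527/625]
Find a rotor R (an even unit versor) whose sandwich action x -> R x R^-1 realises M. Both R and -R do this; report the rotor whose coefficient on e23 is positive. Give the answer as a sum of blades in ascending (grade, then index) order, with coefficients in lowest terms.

Method: write R = a + b12*e12 + b13*e13 + b23*e23 with a^2 + b12^2 + b13^2 + b23^2 = 1 (so R^-1 = ~R). Expanding the columns R e_j ~R gives tr M = 4a^2 - 1 and, from the antisymmetric part, M21 - M12 = -4a*b12, M13 - M31 = 4a*b13, M32 - M23 = -4a*b23.
Here tr M = 15839/21025, so a^2 = (1 + tr M)/4 = 9216/21025 and a = ±96/145. Taking a = 96/145: M21 - M12 = 193536/105125, M13 - M31 = -10752/21025, M32 - M23 = 56448/105125, giving b12 = -504/725, b13 = -28/145, b23 = -147/725, i.e. R = 96/145 - 504/725*e12 - 28/145*e13 - 147/725*e23.
Its e23 coefficient is negative, so report the other preimage -R.
Answer: -96/145 + 504/725*e12 + 28/145*e13 + 147/725*e23. Sheet selection: the two-to-one cover makes ±R indistinguishable at the matrix level (trace 15839/21025), so uniqueness comes from the required sign on e23.


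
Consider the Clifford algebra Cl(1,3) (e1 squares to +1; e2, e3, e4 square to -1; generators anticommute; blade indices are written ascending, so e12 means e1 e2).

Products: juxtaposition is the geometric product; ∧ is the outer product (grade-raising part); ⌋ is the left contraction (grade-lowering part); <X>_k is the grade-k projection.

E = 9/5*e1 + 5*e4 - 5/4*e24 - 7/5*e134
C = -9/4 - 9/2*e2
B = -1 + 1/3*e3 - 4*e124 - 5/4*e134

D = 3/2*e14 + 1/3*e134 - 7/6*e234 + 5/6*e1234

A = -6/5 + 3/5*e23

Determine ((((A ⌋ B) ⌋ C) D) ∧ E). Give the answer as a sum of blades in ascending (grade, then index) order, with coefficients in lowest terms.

step 1: 6/5 - 2/5*e3 + 24/5*e124 + 3/2*e134
step 2: -27/10 - 27/5*e2
step 3: -81/20*e14 - 63/10*e34 + 81/10*e124 - 27/5*e134 + 63/20*e234 - 9/20*e1234
step 4: -567/50*e134 - 567/100*e1234
Answer: -567/50*e134 - 567/100*e1234


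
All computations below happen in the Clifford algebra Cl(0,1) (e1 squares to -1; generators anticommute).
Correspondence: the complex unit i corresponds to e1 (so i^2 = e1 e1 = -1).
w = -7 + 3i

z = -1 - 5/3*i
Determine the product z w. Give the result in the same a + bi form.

In blades: z = -1 - 5/3*e1, w = -7 + 3*e1.
Distribute z over w term by term (generator squares from the signature, products reordered to ascending indices): (-1)*w = 7 - 3*e1; (-5/3*e1)*w = 5 + 35/3*e1.
Sum: 12 + 26/3*e1; translating back through the correspondence:
Answer: 12 + 26/3*i


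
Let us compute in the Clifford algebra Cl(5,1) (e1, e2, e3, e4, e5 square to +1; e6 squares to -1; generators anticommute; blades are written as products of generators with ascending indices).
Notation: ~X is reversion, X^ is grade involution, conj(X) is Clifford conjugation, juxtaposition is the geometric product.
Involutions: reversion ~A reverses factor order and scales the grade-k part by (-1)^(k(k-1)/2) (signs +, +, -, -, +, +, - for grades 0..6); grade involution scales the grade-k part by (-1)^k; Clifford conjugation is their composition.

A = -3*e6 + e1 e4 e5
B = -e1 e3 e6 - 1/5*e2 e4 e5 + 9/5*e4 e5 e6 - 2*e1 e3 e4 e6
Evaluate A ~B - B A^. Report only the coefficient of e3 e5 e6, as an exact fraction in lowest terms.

first term: -1/5*e1 e2 + 3*e1 e3 + 9/5*e1 e6 - 27/5*e4 e5 + 6*e1 e3 e4 + 2*e3 e5 e6 + 3/5*e2 e4 e5 e6 + e3 e4 e5 e6
second term: 1/5*e1 e2 + 3*e1 e3 - 9/5*e1 e6 - 27/5*e4 e5 + 6*e1 e3 e4 - 2*e3 e5 e6 - 3/5*e2 e4 e5 e6 + e3 e4 e5 e6
Answer: 4


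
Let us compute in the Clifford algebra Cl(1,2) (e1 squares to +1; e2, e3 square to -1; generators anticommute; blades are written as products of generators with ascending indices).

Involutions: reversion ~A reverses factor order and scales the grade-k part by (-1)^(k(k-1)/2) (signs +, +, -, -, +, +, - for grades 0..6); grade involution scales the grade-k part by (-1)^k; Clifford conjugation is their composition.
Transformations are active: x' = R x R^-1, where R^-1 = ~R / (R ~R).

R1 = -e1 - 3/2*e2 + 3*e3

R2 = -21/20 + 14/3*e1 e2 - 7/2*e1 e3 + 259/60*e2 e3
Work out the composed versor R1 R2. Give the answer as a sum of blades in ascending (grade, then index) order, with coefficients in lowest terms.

Distribute over the terms of R1 (each basis-blade product reordered to ascending indices, repeated generators contracted through their squares):
(-e1) R2 = 21/20*e1 - 14/3*e2 + 7/2*e3 - 259/60*e1 e2 e3
(-3/2*e2) R2 = -7*e1 + 63/40*e2 + 259/40*e3 - 21/4*e1 e2 e3
(3*e3) R2 = -21/2*e1 + 259/20*e2 - 63/20*e3 + 14*e1 e2 e3
Summing the partial products and collecting blades:
Answer: -329/20*e1 + 1183/120*e2 + 273/40*e3 + 133/30*e1 e2 e3


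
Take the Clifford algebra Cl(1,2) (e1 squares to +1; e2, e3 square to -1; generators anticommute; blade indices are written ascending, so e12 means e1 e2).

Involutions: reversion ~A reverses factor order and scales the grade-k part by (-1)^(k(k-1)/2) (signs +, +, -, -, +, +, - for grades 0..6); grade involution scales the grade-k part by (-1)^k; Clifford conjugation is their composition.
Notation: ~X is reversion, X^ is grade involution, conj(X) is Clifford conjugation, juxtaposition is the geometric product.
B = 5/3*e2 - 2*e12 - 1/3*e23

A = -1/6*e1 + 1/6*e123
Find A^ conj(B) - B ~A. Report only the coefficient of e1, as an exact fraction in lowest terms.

first term: 1/18*e1 + 1/3*e2 - 1/3*e3 - 5/18*e12 + 5/18*e13 + 1/18*e123
second term: -1/18*e1 - 1/3*e2 + 1/3*e3 + 5/18*e12 - 5/18*e13 + 1/18*e123
Answer: 1/9


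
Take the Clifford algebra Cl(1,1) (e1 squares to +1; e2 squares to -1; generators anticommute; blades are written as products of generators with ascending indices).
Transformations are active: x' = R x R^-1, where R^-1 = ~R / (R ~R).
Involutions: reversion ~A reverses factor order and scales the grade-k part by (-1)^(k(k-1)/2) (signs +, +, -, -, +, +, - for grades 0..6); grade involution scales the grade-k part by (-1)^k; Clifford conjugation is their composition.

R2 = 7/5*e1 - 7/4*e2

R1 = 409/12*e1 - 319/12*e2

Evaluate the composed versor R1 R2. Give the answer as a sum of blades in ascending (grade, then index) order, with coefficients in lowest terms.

Distribute over the terms of R1 (each basis-blade product reordered to ascending indices, repeated generators contracted through their squares):
(409/12*e1) R2 = 2863/60 - 2863/48*e1 e2
(-319/12*e2) R2 = -2233/48 + 2233/60*e1 e2
Summing the partial products and collecting blades:
Answer: 287/240 - 5383/240*e1 e2


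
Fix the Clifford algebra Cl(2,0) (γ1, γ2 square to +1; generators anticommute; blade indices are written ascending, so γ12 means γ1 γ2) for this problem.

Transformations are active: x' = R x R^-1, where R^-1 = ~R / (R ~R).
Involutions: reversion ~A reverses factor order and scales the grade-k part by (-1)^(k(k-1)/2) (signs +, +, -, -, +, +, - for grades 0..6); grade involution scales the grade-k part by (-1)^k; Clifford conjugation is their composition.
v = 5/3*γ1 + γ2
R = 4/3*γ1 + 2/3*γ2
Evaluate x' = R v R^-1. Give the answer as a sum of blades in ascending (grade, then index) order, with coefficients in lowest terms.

~R = 4/3*γ1 + 2/3*γ2, and R ~R = 20/9, so R^-1 = ~R / (20/9).
R v = 26/9 + 2/9*γ12
Answer: 9/5*γ1 + 11/15*γ2


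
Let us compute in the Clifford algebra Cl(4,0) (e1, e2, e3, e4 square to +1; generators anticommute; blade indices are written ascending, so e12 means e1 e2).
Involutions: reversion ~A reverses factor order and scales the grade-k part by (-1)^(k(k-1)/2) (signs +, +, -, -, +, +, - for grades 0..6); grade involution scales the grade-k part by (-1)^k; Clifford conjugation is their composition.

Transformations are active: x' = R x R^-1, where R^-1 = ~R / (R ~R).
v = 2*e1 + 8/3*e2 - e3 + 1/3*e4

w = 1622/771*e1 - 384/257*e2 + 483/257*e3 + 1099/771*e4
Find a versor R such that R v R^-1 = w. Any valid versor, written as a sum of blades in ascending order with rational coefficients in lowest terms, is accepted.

Key observation: q(v) = q(w) = 110/9 (sandwiches preserve the norm), so R = v + w = 3164/771*e1 + 904/771*e2 + 226/257*e3 + 452/257*e4 works whenever it is invertible — the component of v along it is kept and (v - w)/2 reverses, sending v to w.
Answer: 3164/771*e1 + 904/771*e2 + 226/257*e3 + 452/257*e4


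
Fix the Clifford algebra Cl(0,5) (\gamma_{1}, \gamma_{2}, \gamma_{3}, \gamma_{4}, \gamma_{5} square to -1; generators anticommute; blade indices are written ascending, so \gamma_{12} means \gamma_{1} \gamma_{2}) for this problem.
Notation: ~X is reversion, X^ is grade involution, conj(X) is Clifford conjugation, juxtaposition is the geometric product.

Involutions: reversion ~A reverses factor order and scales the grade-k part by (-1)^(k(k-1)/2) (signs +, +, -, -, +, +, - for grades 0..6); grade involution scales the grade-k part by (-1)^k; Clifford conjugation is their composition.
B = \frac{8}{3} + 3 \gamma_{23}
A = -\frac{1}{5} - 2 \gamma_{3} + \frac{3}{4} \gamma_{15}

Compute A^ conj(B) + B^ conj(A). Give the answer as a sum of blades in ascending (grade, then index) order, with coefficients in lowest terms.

first term: -\frac{8}{15} - 6 \gamma_{2} + \frac{16}{3} \gamma_{3} + 2 \gamma_{15} + \frac{3}{5} \gamma_{23} - \frac{9}{4} \gamma_{1235}
second term: -\frac{8}{15} - 6 \gamma_{2} + \frac{16}{3} \gamma_{3} - 2 \gamma_{15} - \frac{3}{5} \gamma_{23} - \frac{9}{4} \gamma_{1235}
Answer: -\frac{16}{15} - 12 \gamma_{2} + \frac{32}{3} \gamma_{3} - \frac{9}{2} \gamma_{1235}


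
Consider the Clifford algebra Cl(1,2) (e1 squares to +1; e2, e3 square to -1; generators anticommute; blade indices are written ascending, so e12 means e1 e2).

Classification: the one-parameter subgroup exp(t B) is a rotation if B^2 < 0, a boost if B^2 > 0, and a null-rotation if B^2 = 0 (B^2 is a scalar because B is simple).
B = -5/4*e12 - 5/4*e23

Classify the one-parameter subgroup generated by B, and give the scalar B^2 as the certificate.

B^2 term by term: the squares give (-5/4)^2*(e12)^2 + (-5/4)^2*(e23)^2 = 25/16*(+1) + 25/16*(-1) = 0 (each basis 2-blade squares to minus the product of its generators' squares); cross terms between blades sharing an index anticommute and cancel. So B^2 = 0.
Answer: null-rotation, certificate B^2 = 0. Key observation: B^2 = 0 is a conjugation invariant, so its sign decides the class regardless of the surface form of B.


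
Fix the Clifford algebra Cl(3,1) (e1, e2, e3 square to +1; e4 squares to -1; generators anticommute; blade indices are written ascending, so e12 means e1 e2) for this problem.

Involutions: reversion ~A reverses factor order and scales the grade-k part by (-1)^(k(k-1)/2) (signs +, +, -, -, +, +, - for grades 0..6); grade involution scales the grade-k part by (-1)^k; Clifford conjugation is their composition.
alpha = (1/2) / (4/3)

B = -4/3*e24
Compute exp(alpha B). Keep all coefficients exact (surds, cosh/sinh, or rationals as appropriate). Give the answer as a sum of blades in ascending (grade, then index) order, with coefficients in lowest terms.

B^2 = (-4/3)^2*(e24)^2 = 16/9*(+1) = 16/9 (a basis 2-blade squares to minus the product of its generators' squares).
B^2 = 16/9 — B^2 > 0, so the exponential closes hyperbolically: l = 4/3, alpha*l = 1/2, so exp(alpha B) = cosh(1/2) + (sinh(1/2)/(4/3))*B = cosh(1/2) + (3*sinh(1/2)/4)*B.
Answer: cosh(1/2) - sinh(1/2)*e24


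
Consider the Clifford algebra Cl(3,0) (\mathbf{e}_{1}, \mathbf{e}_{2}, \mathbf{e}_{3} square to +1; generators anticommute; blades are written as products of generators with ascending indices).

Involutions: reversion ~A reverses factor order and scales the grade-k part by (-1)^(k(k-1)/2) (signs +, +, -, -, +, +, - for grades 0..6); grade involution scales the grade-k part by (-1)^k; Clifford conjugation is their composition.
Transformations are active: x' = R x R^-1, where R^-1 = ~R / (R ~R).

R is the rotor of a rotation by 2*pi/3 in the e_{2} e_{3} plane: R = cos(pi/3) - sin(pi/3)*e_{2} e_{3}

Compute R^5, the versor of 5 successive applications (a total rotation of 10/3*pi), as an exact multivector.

Rotor phase runs at HALF the rotation angle; powers of one rotor simply add phase, so after 5 steps in e_{2} e_{3} the phase is 5*pi/3 = \frac{5 \pi}{3} and R^5 = cos(\frac{5 \pi}{3}) - sin(\frac{5 \pi}{3})*e_{2} e_{3}.
cos(\frac{5 \pi}{3}) = \frac{1}{2} and sin(\frac{5 \pi}{3}) = - \frac{\sqrt{3}}{2}, so R^5 = \frac{1}{2} + \frac{\sqrt{3}}{2} e_{2} e_{3}. The net rotation is 4/3*pi (after discarding 1 full turn, each of which contributes a factor -1 to the rotor); the rotor keeps the half-angle phase exactly.
Answer: \frac{1}{2} + \frac{\sqrt{3}}{2} e_{2} e_{3}
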